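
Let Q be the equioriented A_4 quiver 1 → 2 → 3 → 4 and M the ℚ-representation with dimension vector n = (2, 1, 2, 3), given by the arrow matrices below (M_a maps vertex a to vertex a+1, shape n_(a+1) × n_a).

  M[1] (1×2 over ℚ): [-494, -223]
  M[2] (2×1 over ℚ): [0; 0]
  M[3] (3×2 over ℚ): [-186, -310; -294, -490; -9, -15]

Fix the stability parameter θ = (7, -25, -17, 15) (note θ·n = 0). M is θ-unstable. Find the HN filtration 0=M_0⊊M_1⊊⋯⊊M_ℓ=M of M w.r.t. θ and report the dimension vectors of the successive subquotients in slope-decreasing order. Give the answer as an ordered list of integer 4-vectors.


Interval decomposition of M: I[1,1], I[1,2], I[3,3], I[3,4], I[4,4]^2.
HN type (ℓ=4): μ^(1)=15; μ^(2)=7; μ^(3)=-9; μ^(4)=-17

((0, 0, 0, 3); (1, 0, 0, 0); (1, 1, 0, 0); (0, 0, 2, 0))


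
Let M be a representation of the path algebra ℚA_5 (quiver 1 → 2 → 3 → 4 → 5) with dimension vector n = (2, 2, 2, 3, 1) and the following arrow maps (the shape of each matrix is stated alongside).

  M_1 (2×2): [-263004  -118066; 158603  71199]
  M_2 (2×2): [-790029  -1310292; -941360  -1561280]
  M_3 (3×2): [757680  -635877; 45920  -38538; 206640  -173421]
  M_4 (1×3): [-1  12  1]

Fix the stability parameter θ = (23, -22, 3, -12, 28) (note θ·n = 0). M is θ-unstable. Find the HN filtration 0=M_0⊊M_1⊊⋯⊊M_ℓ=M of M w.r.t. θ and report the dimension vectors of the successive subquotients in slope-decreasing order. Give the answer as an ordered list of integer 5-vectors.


Interval decomposition of M: I[1,2], I[1,3], I[3,4], I[4,4], I[4,5].
HN type (ℓ=5): μ^(1)=28; μ^(2)=3; μ^(3)=1/2; μ^(4)=-9/2; μ^(5)=-12

((0, 0, 0, 0, 1); (0, 0, 1, 0, 0); (2, 2, 0, 0, 0); (0, 0, 1, 1, 0); (0, 0, 0, 2, 0))


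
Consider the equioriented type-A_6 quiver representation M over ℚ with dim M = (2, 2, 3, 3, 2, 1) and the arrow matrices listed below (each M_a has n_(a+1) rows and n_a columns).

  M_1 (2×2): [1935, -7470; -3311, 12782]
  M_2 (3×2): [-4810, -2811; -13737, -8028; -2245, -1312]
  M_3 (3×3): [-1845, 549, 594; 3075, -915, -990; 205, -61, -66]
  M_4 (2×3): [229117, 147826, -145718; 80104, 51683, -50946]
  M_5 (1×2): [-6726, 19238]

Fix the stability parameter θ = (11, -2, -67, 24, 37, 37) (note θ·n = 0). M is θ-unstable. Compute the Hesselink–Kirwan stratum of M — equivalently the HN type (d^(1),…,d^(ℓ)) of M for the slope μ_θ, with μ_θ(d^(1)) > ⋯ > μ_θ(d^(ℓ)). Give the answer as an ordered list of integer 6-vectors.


Barcode: M ≅ I[1,1], I[1,3], I[2,5], I[3,3], I[4,4], I[4,6]. HN layers by μ_θ (6 steps, strictly decreasing):
  μ^(1)=37; μ^(2)=24; μ^(3)=11; μ^(4)=-58/3; μ^(5)=-69/2; μ^(6)=-67

((0, 0, 0, 0, 2, 1); (0, 0, 0, 3, 0, 0); (1, 0, 0, 0, 0, 0); (1, 1, 1, 0, 0, 0); (0, 1, 1, 0, 0, 0); (0, 0, 1, 0, 0, 0))


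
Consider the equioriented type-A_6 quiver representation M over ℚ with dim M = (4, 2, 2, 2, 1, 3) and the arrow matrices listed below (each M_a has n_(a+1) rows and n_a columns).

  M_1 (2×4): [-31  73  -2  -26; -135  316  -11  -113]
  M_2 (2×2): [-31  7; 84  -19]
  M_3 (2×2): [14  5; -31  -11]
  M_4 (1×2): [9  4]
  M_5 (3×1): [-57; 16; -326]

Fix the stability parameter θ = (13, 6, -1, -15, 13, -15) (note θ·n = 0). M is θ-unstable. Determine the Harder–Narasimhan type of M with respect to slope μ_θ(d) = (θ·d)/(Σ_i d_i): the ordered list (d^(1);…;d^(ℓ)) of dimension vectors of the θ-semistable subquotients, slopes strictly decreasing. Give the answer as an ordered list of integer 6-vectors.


Via rank(M_{q-1}∘⋯∘M_p): M ≅ I[1,1]^2, I[1,4], I[1,6], I[6,6]^2.
μ_θ-semistable layers: μ^(1)=13; μ^(2)=3/4; μ^(3)=1/6; μ^(4)=-15

((2, 0, 0, 0, 0, 0); (1, 1, 1, 1, 0, 0); (1, 1, 1, 1, 1, 1); (0, 0, 0, 0, 0, 2))


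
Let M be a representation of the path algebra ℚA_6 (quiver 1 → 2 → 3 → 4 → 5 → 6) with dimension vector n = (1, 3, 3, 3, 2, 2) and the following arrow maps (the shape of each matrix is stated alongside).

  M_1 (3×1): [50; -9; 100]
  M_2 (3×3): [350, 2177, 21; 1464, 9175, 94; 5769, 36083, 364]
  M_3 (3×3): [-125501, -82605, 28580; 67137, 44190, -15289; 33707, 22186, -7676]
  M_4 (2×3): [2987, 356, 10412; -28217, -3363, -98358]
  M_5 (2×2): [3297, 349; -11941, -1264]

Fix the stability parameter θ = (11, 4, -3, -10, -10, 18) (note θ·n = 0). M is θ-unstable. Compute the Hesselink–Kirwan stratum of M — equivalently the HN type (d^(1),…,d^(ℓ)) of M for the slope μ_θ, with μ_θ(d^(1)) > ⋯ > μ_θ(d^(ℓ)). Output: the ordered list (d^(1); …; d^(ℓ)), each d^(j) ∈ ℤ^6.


Barcode: M ≅ I[1,4], I[2,6]^2. HN layers by μ_θ (3 steps, strictly decreasing):
  μ^(1)=18; μ^(2)=1/2; μ^(3)=-19/4

((0, 0, 0, 0, 0, 2); (1, 1, 1, 1, 0, 0); (0, 2, 2, 2, 2, 0))


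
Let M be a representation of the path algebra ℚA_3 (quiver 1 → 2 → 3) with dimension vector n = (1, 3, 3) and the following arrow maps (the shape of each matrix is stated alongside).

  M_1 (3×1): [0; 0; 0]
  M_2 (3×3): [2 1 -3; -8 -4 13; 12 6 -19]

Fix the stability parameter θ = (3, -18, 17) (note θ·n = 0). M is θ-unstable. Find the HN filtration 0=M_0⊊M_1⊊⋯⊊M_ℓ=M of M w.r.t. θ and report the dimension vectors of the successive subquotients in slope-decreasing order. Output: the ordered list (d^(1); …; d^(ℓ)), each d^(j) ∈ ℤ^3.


Interval decomposition of M: I[1,1], I[2,2], I[2,3]^2, I[3,3].
HN type (ℓ=3): μ^(1)=17; μ^(2)=3; μ^(3)=-18

((0, 0, 3); (1, 0, 0); (0, 3, 0))


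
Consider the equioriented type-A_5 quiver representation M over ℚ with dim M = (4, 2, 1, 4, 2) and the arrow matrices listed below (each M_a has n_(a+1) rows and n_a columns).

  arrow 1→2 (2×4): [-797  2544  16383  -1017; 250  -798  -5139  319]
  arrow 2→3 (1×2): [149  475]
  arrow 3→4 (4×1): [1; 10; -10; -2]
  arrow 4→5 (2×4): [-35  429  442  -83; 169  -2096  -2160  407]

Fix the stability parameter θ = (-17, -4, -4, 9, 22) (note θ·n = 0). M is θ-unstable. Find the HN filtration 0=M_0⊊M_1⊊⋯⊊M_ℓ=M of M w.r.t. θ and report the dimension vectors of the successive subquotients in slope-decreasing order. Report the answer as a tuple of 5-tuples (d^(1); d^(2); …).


Interval decomposition of M: I[1,1]^2, I[1,2], I[1,5], I[4,4]^2, I[4,5].
HN type (ℓ=4): μ^(1)=22; μ^(2)=9; μ^(3)=-4; μ^(4)=-17

((0, 0, 0, 0, 2); (0, 0, 0, 4, 0); (0, 2, 1, 0, 0); (4, 0, 0, 0, 0))


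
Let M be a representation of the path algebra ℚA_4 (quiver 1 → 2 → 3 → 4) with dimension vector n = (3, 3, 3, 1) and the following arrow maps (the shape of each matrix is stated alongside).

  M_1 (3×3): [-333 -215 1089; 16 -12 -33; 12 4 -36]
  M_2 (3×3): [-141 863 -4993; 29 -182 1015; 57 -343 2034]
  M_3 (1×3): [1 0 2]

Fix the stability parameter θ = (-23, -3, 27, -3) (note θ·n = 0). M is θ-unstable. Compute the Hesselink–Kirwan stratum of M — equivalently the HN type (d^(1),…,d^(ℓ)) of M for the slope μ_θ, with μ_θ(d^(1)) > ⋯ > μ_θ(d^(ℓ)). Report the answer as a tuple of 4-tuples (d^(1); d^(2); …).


Interval decomposition of M: I[1,1], I[1,3], I[1,4], I[2,3].
HN type (ℓ=4): μ^(1)=27; μ^(2)=12; μ^(3)=-3; μ^(4)=-23

((0, 0, 2, 0); (0, 0, 1, 1); (0, 3, 0, 0); (3, 0, 0, 0))


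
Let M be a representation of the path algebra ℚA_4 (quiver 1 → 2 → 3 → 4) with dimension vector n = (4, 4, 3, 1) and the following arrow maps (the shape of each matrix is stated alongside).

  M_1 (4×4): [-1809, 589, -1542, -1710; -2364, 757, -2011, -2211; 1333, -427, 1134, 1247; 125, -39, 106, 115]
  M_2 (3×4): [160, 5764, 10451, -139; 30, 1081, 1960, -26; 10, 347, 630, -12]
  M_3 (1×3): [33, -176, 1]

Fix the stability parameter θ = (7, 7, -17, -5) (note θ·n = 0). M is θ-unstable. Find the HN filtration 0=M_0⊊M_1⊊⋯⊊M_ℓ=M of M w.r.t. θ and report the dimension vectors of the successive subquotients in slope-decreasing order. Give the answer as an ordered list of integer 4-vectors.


Interval decomposition of M: I[1,1], I[1,2]^2, I[1,4], I[2,3], I[3,3].
HN type (ℓ=4): μ^(1)=7; μ^(2)=-2; μ^(3)=-5; μ^(4)=-17

((3, 2, 0, 0); (1, 1, 1, 1); (0, 1, 1, 0); (0, 0, 1, 0))


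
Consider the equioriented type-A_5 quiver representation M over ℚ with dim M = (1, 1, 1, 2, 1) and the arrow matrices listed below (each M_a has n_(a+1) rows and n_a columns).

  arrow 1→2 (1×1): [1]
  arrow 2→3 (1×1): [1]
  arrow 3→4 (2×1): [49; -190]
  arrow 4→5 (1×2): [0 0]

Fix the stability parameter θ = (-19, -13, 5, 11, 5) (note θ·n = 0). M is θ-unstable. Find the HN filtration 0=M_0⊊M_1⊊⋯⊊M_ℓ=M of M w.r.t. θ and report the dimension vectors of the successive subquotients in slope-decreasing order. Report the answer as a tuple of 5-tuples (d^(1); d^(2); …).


Barcode: M ≅ I[1,4], I[4,4], I[5,5]. HN layers by μ_θ (4 steps, strictly decreasing):
  μ^(1)=11; μ^(2)=5; μ^(3)=-13; μ^(4)=-19

((0, 0, 0, 2, 0); (0, 0, 1, 0, 1); (0, 1, 0, 0, 0); (1, 0, 0, 0, 0))


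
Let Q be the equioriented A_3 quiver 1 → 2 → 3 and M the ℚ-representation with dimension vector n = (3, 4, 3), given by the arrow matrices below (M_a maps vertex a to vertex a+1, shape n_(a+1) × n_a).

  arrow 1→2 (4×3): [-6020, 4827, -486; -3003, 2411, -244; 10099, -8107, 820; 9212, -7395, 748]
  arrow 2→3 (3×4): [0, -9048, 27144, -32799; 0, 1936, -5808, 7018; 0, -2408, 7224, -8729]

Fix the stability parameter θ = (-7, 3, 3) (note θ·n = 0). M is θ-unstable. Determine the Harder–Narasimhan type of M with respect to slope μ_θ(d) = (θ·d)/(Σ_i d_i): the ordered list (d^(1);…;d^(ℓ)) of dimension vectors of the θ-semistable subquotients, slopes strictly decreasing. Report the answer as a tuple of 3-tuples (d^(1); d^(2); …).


Interval decomposition of M: I[1,2]^2, I[1,3], I[2,2], I[3,3]^2.
HN type (ℓ=2): μ^(1)=3; μ^(2)=-7

((0, 4, 3); (3, 0, 0))


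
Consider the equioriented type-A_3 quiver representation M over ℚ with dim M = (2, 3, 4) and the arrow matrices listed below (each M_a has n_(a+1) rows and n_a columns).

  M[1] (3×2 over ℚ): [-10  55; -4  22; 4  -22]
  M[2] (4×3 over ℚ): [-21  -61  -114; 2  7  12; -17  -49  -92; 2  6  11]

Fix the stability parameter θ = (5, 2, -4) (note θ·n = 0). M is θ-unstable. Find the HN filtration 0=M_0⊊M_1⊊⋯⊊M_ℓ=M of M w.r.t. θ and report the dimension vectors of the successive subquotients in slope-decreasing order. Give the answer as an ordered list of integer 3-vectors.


Barcode: M ≅ I[1,1], I[1,3], I[2,3]^2, I[3,3]. HN layers by μ_θ (4 steps, strictly decreasing):
  μ^(1)=5; μ^(2)=1; μ^(3)=-1; μ^(4)=-4

((1, 0, 0); (1, 1, 1); (0, 2, 2); (0, 0, 1))


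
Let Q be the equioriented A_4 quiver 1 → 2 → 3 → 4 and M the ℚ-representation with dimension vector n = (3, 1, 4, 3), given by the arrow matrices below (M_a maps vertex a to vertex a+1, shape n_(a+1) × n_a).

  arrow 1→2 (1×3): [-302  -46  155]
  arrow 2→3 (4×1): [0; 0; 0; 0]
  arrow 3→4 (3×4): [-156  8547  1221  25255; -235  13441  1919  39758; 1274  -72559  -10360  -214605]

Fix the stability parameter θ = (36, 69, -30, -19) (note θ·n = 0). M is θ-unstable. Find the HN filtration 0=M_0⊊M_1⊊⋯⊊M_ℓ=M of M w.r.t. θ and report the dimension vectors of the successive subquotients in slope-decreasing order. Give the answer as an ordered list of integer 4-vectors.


Via rank(M_{q-1}∘⋯∘M_p): M ≅ I[1,1]^2, I[1,2], I[3,3], I[3,4]^3.
μ_θ-semistable layers: μ^(1)=69; μ^(2)=36; μ^(3)=-19; μ^(4)=-30

((0, 1, 0, 0); (3, 0, 0, 0); (0, 0, 0, 3); (0, 0, 4, 0))


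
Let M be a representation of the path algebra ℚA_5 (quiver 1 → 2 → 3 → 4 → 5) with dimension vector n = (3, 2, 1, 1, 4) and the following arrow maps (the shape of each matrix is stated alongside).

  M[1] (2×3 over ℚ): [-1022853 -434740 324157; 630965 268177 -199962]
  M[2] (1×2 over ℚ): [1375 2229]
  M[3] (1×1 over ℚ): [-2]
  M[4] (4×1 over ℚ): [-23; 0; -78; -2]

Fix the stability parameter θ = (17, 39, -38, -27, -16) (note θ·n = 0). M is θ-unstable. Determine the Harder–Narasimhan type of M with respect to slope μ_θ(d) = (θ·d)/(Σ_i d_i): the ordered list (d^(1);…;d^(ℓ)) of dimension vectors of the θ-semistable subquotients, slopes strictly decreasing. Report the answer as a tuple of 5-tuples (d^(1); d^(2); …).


Interval decomposition of M: I[1,1], I[1,2], I[1,5], I[5,5]^3.
HN type (ℓ=4): μ^(1)=39; μ^(2)=17; μ^(3)=-5; μ^(4)=-16

((0, 1, 0, 0, 0); (2, 0, 0, 0, 0); (1, 1, 1, 1, 1); (0, 0, 0, 0, 3))


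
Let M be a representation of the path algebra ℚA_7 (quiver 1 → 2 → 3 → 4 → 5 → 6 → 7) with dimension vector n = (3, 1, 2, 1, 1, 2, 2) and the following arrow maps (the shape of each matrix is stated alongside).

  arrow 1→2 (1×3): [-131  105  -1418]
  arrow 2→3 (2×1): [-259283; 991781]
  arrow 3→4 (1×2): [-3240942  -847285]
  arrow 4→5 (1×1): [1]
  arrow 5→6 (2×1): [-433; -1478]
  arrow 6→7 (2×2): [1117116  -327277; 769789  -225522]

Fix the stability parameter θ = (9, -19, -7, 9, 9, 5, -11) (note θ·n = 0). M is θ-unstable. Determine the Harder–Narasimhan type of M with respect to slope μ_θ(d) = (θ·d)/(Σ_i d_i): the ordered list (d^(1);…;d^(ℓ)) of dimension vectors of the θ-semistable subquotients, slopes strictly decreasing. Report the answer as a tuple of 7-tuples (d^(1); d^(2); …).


Via rank(M_{q-1}∘⋯∘M_p): M ≅ I[1,1]^2, I[1,7], I[3,3], I[6,7].
μ_θ-semistable layers: μ^(1)=9; μ^(2)=3; μ^(3)=-3; μ^(4)=-17/3; μ^(5)=-7

((2, 0, 0, 0, 0, 0, 0); (0, 0, 0, 1, 1, 1, 1); (0, 0, 0, 0, 0, 1, 1); (1, 1, 1, 0, 0, 0, 0); (0, 0, 1, 0, 0, 0, 0))


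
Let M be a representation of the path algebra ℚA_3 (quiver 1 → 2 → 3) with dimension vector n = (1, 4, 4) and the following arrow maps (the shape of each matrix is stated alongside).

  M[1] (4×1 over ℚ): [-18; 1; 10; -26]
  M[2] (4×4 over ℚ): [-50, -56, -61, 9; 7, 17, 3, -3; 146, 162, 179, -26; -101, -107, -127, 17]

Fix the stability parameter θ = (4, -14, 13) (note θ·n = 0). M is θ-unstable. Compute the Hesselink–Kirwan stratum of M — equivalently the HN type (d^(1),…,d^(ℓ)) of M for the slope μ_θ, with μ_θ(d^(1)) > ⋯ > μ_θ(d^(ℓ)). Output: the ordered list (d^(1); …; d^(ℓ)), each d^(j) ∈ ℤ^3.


Via rank(M_{q-1}∘⋯∘M_p): M ≅ I[1,3], I[2,2], I[2,3]^2, I[3,3].
μ_θ-semistable layers: μ^(1)=13; μ^(2)=-5; μ^(3)=-14

((0, 0, 4); (1, 1, 0); (0, 3, 0))


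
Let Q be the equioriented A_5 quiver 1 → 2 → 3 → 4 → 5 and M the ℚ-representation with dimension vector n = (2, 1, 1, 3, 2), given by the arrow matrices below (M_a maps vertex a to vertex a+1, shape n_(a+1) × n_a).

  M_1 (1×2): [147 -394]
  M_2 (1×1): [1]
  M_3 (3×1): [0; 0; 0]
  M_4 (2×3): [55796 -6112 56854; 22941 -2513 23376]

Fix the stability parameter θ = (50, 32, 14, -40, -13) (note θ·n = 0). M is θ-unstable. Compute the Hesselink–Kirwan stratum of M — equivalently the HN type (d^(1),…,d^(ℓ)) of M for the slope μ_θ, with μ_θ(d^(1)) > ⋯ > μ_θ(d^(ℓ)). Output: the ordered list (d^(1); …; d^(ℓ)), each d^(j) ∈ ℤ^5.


Barcode: M ≅ I[1,1], I[1,3], I[4,4], I[4,5]^2. HN layers by μ_θ (4 steps, strictly decreasing):
  μ^(1)=50; μ^(2)=32; μ^(3)=-13; μ^(4)=-40

((1, 0, 0, 0, 0); (1, 1, 1, 0, 0); (0, 0, 0, 0, 2); (0, 0, 0, 3, 0))


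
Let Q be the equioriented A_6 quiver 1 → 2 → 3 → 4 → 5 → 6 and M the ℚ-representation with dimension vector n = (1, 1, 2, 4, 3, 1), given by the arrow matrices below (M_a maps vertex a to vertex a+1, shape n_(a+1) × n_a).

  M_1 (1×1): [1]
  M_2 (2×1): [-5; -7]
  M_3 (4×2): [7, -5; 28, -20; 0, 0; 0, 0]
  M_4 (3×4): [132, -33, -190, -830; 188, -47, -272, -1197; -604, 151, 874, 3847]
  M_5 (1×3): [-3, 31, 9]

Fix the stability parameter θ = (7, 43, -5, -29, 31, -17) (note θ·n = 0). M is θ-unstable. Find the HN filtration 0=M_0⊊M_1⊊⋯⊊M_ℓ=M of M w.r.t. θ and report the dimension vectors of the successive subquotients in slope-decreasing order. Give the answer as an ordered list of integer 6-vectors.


Interval decomposition of M: I[1,3], I[3,4], I[4,5]^2, I[4,6].
HN type (ℓ=5): μ^(1)=31; μ^(2)=19; μ^(3)=7; μ^(4)=-17; μ^(5)=-29

((0, 0, 0, 0, 2, 0); (0, 1, 1, 0, 0, 0); (1, 0, 0, 0, 1, 1); (0, 0, 1, 1, 0, 0); (0, 0, 0, 3, 0, 0))


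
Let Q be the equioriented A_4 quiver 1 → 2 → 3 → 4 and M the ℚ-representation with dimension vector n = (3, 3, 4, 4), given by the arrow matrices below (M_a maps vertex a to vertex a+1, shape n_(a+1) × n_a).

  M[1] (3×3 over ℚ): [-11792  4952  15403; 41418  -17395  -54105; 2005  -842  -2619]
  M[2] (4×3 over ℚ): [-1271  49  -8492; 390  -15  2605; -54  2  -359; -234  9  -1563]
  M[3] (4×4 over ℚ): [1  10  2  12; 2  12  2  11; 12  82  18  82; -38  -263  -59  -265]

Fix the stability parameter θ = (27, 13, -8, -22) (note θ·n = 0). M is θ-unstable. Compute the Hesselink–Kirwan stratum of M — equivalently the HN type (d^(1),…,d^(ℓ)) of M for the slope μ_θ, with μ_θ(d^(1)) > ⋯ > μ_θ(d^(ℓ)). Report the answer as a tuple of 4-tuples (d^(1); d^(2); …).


Via rank(M_{q-1}∘⋯∘M_p): M ≅ I[1,4]^3, I[3,3], I[4,4].
μ_θ-semistable layers: μ^(1)=5/2; μ^(2)=-8; μ^(3)=-22

((3, 3, 3, 3); (0, 0, 1, 0); (0, 0, 0, 1))


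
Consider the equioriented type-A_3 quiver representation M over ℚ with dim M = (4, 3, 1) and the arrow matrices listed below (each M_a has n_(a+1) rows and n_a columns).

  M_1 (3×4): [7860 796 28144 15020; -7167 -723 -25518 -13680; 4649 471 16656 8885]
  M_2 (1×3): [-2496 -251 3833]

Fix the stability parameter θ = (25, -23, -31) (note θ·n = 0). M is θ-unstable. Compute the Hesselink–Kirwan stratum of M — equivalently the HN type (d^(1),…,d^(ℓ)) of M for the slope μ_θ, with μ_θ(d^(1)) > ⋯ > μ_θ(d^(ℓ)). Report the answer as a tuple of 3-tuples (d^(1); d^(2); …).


Via rank(M_{q-1}∘⋯∘M_p): M ≅ I[1,1]^2, I[1,2], I[1,3], I[2,2].
μ_θ-semistable layers: μ^(1)=25; μ^(2)=1; μ^(3)=-29/3; μ^(4)=-23

((2, 0, 0); (1, 1, 0); (1, 1, 1); (0, 1, 0))


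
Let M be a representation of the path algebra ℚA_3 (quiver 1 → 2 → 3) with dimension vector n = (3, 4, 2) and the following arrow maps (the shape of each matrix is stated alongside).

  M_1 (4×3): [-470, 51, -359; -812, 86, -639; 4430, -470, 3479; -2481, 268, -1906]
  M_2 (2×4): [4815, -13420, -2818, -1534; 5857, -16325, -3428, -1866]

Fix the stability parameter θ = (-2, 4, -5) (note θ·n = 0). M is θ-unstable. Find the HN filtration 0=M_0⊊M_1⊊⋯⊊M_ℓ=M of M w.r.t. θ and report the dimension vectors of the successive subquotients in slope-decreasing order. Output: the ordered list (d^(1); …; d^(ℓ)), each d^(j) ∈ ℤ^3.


Barcode: M ≅ I[1,2], I[1,3]^2, I[2,2]. HN layers by μ_θ (3 steps, strictly decreasing):
  μ^(1)=4; μ^(2)=-1/2; μ^(3)=-2

((0, 2, 0); (0, 2, 2); (3, 0, 0))


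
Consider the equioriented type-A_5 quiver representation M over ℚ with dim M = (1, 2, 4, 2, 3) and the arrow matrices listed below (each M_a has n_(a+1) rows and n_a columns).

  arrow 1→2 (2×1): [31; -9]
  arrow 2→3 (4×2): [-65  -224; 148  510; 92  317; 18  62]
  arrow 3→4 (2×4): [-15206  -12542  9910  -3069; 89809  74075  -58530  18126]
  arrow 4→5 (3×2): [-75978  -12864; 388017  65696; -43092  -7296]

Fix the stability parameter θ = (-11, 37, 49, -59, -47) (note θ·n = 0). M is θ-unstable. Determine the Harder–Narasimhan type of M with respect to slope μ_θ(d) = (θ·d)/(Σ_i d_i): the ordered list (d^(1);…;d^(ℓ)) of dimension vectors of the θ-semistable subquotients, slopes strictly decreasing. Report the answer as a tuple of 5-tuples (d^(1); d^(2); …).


Interval decomposition of M: I[1,4], I[2,5], I[3,3]^2, I[5,5]^2.
HN type (ℓ=5): μ^(1)=49; μ^(2)=9; μ^(3)=-5; μ^(4)=-11; μ^(5)=-47

((0, 0, 2, 0, 0); (0, 1, 1, 1, 0); (0, 1, 1, 1, 1); (1, 0, 0, 0, 0); (0, 0, 0, 0, 2))


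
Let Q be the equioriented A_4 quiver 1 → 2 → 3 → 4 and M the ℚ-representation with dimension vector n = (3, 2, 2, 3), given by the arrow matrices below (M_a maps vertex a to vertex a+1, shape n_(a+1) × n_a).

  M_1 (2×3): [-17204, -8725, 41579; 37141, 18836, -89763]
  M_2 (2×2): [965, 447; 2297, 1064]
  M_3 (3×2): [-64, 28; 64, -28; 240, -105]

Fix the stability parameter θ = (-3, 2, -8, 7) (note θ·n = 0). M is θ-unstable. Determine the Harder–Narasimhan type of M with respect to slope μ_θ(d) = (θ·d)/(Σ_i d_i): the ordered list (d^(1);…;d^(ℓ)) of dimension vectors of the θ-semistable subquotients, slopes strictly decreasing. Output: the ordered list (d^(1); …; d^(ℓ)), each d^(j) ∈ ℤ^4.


Barcode: M ≅ I[1,1], I[1,3], I[1,4], I[4,4]^2. HN layers by μ_θ (2 steps, strictly decreasing):
  μ^(1)=7; μ^(2)=-3

((0, 0, 0, 3); (3, 2, 2, 0))


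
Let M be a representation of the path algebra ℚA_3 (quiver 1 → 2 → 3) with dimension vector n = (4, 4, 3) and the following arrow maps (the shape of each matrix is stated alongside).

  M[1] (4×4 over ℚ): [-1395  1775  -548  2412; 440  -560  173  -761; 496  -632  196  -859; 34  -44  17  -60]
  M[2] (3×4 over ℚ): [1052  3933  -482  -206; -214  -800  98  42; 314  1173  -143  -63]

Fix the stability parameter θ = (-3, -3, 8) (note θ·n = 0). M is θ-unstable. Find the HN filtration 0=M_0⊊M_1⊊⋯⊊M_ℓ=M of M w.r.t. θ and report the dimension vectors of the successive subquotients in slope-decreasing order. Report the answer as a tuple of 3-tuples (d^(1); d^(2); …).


Via rank(M_{q-1}∘⋯∘M_p): M ≅ I[1,2], I[1,3]^3.
μ_θ-semistable layers: μ^(1)=8; μ^(2)=-3

((0, 0, 3); (4, 4, 0))


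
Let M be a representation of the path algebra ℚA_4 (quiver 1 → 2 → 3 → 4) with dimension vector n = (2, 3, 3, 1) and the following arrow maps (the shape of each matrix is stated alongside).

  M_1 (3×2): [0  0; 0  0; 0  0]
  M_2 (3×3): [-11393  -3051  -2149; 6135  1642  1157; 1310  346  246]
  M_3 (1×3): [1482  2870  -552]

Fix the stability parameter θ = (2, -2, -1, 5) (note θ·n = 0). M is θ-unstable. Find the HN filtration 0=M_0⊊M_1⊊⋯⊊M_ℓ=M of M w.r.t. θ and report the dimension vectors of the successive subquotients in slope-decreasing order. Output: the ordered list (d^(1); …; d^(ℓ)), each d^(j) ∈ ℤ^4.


Barcode: M ≅ I[1,1]^2, I[2,2], I[2,3], I[2,4], I[3,3]. HN layers by μ_θ (4 steps, strictly decreasing):
  μ^(1)=5; μ^(2)=2; μ^(3)=-1; μ^(4)=-2

((0, 0, 0, 1); (2, 0, 0, 0); (0, 0, 3, 0); (0, 3, 0, 0))


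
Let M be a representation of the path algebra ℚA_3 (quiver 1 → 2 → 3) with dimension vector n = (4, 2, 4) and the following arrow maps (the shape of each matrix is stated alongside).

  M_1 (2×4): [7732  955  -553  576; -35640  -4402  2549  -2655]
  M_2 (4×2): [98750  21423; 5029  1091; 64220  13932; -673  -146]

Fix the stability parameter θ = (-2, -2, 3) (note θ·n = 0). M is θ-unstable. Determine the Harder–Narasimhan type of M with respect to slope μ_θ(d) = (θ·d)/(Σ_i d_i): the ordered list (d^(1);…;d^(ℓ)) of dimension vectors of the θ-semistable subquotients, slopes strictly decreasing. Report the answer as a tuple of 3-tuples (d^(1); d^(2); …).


Via rank(M_{q-1}∘⋯∘M_p): M ≅ I[1,1]^2, I[1,3]^2, I[3,3]^2.
μ_θ-semistable layers: μ^(1)=3; μ^(2)=-2

((0, 0, 4); (4, 2, 0))


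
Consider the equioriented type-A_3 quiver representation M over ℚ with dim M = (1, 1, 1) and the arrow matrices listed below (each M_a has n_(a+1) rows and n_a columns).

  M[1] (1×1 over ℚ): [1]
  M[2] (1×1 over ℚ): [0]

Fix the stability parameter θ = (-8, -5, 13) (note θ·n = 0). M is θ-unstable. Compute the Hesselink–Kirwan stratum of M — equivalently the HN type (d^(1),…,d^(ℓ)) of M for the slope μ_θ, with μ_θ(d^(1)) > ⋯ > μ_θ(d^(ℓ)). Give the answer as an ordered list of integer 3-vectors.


Barcode: M ≅ I[1,2], I[3,3]. HN layers by μ_θ (3 steps, strictly decreasing):
  μ^(1)=13; μ^(2)=-5; μ^(3)=-8

((0, 0, 1); (0, 1, 0); (1, 0, 0))


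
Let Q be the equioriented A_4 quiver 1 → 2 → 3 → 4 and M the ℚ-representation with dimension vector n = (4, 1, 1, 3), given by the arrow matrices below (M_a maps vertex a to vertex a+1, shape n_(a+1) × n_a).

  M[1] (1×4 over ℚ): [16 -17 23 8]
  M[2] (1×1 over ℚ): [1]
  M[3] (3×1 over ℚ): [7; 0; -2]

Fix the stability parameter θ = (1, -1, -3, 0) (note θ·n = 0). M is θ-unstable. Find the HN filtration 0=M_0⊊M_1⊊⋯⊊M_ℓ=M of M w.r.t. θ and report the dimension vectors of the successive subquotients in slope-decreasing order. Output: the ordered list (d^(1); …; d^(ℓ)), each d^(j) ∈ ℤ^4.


Via rank(M_{q-1}∘⋯∘M_p): M ≅ I[1,1]^3, I[1,4], I[4,4]^2.
μ_θ-semistable layers: μ^(1)=1; μ^(2)=0; μ^(3)=-1

((3, 0, 0, 0); (0, 0, 0, 3); (1, 1, 1, 0))


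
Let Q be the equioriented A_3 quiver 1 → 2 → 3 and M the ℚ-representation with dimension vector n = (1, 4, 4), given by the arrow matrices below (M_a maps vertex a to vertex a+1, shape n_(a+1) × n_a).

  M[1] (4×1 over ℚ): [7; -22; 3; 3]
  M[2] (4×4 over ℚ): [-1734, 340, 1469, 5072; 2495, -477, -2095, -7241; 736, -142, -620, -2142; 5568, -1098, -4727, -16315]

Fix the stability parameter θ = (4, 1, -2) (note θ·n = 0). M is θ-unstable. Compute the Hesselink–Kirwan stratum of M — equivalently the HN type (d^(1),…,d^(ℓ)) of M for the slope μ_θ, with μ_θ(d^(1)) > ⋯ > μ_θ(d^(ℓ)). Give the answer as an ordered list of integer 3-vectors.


Via rank(M_{q-1}∘⋯∘M_p): M ≅ I[1,3], I[2,3]^3.
μ_θ-semistable layers: μ^(1)=1; μ^(2)=-1/2

((1, 1, 1); (0, 3, 3))


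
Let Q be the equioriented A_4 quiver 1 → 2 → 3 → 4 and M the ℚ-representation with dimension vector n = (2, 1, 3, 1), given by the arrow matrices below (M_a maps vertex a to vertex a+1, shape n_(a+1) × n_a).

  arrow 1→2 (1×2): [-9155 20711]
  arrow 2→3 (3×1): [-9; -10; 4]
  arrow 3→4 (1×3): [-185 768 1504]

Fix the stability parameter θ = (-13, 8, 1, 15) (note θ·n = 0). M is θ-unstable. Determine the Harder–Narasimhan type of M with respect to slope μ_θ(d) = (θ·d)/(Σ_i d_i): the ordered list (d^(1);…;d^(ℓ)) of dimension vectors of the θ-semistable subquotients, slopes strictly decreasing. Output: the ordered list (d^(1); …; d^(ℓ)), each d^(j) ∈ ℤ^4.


Via rank(M_{q-1}∘⋯∘M_p): M ≅ I[1,1], I[1,4], I[3,3]^2.
μ_θ-semistable layers: μ^(1)=15; μ^(2)=9/2; μ^(3)=1; μ^(4)=-13

((0, 0, 0, 1); (0, 1, 1, 0); (0, 0, 2, 0); (2, 0, 0, 0))


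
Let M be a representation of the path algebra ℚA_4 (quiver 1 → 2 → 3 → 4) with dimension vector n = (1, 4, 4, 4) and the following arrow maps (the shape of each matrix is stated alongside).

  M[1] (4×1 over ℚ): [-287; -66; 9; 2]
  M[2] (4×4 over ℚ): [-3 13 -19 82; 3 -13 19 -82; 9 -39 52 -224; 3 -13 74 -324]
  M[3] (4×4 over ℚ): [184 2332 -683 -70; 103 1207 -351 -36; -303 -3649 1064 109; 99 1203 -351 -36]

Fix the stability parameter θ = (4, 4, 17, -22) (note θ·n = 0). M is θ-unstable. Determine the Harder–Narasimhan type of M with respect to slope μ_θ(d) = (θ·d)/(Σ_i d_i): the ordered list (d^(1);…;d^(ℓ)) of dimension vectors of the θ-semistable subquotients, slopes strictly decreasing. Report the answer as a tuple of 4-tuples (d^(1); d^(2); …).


Barcode: M ≅ I[1,4], I[2,2]^2, I[2,3], I[3,4]^2, I[4,4]. HN layers by μ_θ (5 steps, strictly decreasing):
  μ^(1)=17; μ^(2)=4; μ^(3)=3/4; μ^(4)=-5/2; μ^(5)=-22

((0, 0, 1, 0); (0, 3, 0, 0); (1, 1, 1, 1); (0, 0, 2, 2); (0, 0, 0, 1))


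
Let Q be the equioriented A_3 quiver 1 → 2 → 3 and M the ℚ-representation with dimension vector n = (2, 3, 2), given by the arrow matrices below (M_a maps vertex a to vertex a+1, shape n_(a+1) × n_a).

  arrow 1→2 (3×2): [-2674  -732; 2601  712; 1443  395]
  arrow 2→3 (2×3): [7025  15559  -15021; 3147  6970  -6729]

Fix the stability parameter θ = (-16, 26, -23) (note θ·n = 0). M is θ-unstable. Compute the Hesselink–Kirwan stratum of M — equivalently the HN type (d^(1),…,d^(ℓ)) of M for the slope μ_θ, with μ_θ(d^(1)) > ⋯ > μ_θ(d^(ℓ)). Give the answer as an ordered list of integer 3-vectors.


Barcode: M ≅ I[1,3]^2, I[2,2]. HN layers by μ_θ (3 steps, strictly decreasing):
  μ^(1)=26; μ^(2)=3/2; μ^(3)=-16

((0, 1, 0); (0, 2, 2); (2, 0, 0))


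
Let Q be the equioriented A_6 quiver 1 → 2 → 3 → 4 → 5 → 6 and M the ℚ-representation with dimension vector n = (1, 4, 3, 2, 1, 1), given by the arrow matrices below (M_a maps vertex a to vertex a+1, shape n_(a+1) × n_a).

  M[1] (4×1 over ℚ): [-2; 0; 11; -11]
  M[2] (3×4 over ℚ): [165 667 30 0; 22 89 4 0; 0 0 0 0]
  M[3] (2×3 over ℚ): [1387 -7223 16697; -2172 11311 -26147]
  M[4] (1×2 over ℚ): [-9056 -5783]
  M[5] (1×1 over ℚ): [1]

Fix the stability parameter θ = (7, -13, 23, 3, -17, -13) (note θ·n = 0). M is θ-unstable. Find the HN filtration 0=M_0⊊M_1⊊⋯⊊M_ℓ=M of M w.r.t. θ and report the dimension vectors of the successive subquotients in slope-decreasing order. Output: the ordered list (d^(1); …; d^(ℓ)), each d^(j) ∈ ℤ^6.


Interval decomposition of M: I[1,2], I[2,2], I[2,4], I[2,6], I[3,3].
HN type (ℓ=5): μ^(1)=23; μ^(2)=13; μ^(3)=-1; μ^(4)=-3; μ^(5)=-13

((0, 0, 1, 0, 0, 0); (0, 0, 1, 1, 0, 0); (0, 0, 1, 1, 1, 1); (1, 1, 0, 0, 0, 0); (0, 3, 0, 0, 0, 0))


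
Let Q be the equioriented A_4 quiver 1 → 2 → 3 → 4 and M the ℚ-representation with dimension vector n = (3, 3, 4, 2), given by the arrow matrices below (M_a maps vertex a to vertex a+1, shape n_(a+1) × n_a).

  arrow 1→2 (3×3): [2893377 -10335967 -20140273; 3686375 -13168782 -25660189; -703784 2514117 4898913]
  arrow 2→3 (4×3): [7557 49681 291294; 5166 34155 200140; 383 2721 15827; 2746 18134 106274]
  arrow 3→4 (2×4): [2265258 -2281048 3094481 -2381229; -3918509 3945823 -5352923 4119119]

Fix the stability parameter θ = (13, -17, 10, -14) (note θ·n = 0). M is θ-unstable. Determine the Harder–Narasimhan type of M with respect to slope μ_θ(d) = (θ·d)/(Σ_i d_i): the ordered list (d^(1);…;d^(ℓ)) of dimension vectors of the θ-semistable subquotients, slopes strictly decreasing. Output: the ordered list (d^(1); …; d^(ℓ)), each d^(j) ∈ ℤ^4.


Interval decomposition of M: I[1,3], I[1,4]^2, I[3,3].
HN type (ℓ=2): μ^(1)=10; μ^(2)=-2

((0, 0, 2, 0); (3, 3, 2, 2))


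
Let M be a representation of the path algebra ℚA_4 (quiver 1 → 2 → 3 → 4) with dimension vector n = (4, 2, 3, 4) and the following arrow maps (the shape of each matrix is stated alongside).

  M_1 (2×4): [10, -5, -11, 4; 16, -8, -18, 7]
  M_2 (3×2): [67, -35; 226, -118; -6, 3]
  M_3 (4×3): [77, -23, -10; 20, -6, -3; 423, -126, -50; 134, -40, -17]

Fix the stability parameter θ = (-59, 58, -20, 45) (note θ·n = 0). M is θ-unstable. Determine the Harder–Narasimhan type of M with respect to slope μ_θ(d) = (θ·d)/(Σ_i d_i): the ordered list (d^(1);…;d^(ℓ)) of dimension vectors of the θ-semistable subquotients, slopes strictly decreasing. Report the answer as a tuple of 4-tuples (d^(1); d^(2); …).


Interval decomposition of M: I[1,1]^2, I[1,4]^2, I[3,4], I[4,4].
HN type (ℓ=4): μ^(1)=45; μ^(2)=19; μ^(3)=-20; μ^(4)=-59

((0, 0, 0, 4); (0, 2, 2, 0); (0, 0, 1, 0); (4, 0, 0, 0))


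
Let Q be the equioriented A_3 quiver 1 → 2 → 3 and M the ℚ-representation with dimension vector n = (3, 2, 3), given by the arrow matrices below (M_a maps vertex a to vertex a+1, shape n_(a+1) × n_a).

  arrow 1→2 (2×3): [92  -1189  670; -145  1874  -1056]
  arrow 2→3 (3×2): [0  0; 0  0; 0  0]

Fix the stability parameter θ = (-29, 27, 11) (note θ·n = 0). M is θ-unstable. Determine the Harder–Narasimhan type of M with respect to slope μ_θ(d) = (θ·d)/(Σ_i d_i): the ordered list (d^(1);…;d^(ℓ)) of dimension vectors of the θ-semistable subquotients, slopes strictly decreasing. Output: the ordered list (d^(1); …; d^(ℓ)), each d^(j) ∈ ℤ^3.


Interval decomposition of M: I[1,1], I[1,2]^2, I[3,3]^3.
HN type (ℓ=3): μ^(1)=27; μ^(2)=11; μ^(3)=-29

((0, 2, 0); (0, 0, 3); (3, 0, 0))


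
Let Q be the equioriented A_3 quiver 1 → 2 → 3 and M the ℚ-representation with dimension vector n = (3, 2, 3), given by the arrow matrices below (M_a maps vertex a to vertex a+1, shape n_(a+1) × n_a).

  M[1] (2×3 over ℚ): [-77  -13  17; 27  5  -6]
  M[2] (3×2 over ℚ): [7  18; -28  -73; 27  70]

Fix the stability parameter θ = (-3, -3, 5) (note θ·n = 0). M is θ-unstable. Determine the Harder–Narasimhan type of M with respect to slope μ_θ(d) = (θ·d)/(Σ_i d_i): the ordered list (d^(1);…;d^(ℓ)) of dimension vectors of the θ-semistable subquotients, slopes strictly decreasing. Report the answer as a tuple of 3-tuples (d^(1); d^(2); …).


Via rank(M_{q-1}∘⋯∘M_p): M ≅ I[1,1], I[1,3]^2, I[3,3].
μ_θ-semistable layers: μ^(1)=5; μ^(2)=-3

((0, 0, 3); (3, 2, 0))


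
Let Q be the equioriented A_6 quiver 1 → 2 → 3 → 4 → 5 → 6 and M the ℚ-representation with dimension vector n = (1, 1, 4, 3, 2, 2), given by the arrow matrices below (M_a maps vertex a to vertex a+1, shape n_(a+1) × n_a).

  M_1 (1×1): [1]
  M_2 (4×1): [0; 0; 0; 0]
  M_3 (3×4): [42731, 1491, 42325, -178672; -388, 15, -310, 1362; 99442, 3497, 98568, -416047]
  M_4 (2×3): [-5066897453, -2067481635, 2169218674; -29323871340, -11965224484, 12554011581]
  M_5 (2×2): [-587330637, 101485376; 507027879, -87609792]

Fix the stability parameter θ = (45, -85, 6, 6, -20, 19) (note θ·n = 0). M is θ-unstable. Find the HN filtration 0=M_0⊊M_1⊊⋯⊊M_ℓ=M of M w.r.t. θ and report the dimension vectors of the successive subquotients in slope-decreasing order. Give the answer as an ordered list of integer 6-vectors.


Via rank(M_{q-1}∘⋯∘M_p): M ≅ I[1,2], I[3,3], I[3,4], I[3,5], I[3,6], I[6,6].
μ_θ-semistable layers: μ^(1)=19; μ^(2)=6; μ^(3)=-8/3; μ^(4)=-20

((0, 0, 0, 0, 0, 2); (0, 0, 2, 1, 0, 0); (0, 0, 2, 2, 2, 0); (1, 1, 0, 0, 0, 0))


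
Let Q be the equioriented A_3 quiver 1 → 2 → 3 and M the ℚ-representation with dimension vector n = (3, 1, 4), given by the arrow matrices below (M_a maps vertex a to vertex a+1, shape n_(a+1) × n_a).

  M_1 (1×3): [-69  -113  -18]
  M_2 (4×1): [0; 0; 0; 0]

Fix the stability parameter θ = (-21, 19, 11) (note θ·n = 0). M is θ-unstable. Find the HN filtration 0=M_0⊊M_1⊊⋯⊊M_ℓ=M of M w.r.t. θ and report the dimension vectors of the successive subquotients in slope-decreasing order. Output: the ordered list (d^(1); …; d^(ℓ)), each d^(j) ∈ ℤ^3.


Via rank(M_{q-1}∘⋯∘M_p): M ≅ I[1,1]^2, I[1,2], I[3,3]^4.
μ_θ-semistable layers: μ^(1)=19; μ^(2)=11; μ^(3)=-21

((0, 1, 0); (0, 0, 4); (3, 0, 0))


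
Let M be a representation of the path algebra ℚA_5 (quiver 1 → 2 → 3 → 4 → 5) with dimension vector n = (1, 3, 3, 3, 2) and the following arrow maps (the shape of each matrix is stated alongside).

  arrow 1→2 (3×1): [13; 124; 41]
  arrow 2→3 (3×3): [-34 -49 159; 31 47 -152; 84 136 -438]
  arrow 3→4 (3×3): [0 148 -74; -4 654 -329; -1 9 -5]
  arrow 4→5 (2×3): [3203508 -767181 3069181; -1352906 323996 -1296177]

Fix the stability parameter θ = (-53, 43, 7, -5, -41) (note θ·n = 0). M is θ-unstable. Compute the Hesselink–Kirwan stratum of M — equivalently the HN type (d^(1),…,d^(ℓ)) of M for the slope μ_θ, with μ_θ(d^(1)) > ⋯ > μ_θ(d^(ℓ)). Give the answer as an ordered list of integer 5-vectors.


Barcode: M ≅ I[1,3], I[2,5]^2, I[4,4]. HN layers by μ_θ (4 steps, strictly decreasing):
  μ^(1)=25; μ^(2)=1; μ^(3)=-5; μ^(4)=-53

((0, 1, 1, 0, 0); (0, 2, 2, 2, 2); (0, 0, 0, 1, 0); (1, 0, 0, 0, 0))


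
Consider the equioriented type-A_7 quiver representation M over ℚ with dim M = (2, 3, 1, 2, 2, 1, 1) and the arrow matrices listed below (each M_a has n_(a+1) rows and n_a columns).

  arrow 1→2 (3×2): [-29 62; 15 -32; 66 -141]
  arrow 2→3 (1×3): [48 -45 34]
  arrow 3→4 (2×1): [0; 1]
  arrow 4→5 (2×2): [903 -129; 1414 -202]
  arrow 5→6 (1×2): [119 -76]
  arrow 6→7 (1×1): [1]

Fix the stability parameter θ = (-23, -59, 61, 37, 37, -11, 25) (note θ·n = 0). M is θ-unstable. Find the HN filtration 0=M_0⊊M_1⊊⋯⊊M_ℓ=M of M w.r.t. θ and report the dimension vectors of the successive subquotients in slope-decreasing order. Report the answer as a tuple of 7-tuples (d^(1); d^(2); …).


Interval decomposition of M: I[1,2], I[1,7], I[2,2], I[4,4], I[5,5].
HN type (ℓ=4): μ^(1)=37; μ^(2)=149/5; μ^(3)=-41; μ^(4)=-59

((0, 0, 0, 1, 1, 0, 0); (0, 0, 1, 1, 1, 1, 1); (2, 2, 0, 0, 0, 0, 0); (0, 1, 0, 0, 0, 0, 0))


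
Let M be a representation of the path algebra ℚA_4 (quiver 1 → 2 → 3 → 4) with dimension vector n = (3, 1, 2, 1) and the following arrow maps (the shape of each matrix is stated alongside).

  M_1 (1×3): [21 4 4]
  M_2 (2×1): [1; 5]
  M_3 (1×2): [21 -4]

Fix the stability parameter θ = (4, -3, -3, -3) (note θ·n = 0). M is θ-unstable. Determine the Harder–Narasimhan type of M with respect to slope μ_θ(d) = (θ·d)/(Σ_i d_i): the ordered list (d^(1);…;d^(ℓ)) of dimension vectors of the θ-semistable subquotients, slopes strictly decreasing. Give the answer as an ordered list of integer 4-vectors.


Interval decomposition of M: I[1,1]^2, I[1,4], I[3,3].
HN type (ℓ=3): μ^(1)=4; μ^(2)=-5/4; μ^(3)=-3

((2, 0, 0, 0); (1, 1, 1, 1); (0, 0, 1, 0))


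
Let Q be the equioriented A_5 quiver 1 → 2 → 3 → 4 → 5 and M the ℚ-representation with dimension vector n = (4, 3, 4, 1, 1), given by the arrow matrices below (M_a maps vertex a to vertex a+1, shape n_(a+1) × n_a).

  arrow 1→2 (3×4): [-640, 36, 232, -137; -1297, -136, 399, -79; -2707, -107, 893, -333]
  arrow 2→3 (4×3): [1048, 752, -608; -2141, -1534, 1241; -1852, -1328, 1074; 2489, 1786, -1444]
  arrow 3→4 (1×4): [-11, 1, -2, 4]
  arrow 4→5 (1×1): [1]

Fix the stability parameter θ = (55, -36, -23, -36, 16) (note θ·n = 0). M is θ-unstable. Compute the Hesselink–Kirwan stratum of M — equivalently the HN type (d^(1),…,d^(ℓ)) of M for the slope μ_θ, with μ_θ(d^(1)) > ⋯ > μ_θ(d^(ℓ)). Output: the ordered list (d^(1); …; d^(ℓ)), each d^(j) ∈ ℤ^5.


Interval decomposition of M: I[1,1], I[1,2], I[1,3], I[1,5], I[3,3]^2.
HN type (ℓ=6): μ^(1)=55; μ^(2)=16; μ^(3)=19/2; μ^(4)=-4/3; μ^(5)=-10; μ^(6)=-23

((1, 0, 0, 0, 0); (0, 0, 0, 0, 1); (1, 1, 0, 0, 0); (1, 1, 1, 0, 0); (1, 1, 1, 1, 0); (0, 0, 2, 0, 0))


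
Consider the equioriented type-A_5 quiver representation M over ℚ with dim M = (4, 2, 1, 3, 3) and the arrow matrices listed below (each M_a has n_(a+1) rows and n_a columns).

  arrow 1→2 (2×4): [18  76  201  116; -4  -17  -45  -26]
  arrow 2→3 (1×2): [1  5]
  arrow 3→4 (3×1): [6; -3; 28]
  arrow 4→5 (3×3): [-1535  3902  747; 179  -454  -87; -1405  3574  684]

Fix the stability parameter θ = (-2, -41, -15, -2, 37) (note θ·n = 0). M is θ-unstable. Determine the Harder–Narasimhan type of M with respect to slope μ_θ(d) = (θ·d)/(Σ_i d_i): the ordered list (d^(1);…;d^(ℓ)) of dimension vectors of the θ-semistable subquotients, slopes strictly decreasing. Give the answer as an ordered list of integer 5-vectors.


Interval decomposition of M: I[1,1]^2, I[1,2], I[1,4], I[4,5]^2, I[5,5].
HN type (ℓ=4): μ^(1)=37; μ^(2)=-2; μ^(3)=-15; μ^(4)=-43/2

((0, 0, 0, 0, 3); (2, 0, 0, 3, 0); (0, 0, 1, 0, 0); (2, 2, 0, 0, 0))


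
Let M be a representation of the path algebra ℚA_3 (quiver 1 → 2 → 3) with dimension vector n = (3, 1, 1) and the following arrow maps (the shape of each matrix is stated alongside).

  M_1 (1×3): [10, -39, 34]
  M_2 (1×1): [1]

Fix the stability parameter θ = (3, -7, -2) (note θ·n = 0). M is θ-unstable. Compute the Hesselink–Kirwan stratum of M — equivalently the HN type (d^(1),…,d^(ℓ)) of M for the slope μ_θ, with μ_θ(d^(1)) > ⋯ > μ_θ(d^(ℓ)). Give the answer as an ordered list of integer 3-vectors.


Via rank(M_{q-1}∘⋯∘M_p): M ≅ I[1,1]^2, I[1,3].
μ_θ-semistable layers: μ^(1)=3; μ^(2)=-2

((2, 0, 0); (1, 1, 1))


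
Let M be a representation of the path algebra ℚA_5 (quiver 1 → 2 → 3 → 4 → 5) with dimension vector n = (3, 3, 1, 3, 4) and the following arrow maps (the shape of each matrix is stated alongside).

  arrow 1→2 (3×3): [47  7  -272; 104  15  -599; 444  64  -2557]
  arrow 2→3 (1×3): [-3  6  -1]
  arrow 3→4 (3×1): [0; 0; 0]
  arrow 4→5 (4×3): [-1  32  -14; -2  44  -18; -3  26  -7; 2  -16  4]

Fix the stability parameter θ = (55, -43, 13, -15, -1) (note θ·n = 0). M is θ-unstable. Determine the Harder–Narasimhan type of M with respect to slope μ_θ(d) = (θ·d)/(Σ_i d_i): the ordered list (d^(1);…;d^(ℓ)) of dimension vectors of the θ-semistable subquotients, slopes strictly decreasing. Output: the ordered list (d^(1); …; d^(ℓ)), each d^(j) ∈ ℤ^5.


Barcode: M ≅ I[1,2]^2, I[1,3], I[4,4], I[4,5]^2, I[5,5]^2. HN layers by μ_θ (4 steps, strictly decreasing):
  μ^(1)=13; μ^(2)=6; μ^(3)=-1; μ^(4)=-15

((0, 0, 1, 0, 0); (3, 3, 0, 0, 0); (0, 0, 0, 0, 4); (0, 0, 0, 3, 0))
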